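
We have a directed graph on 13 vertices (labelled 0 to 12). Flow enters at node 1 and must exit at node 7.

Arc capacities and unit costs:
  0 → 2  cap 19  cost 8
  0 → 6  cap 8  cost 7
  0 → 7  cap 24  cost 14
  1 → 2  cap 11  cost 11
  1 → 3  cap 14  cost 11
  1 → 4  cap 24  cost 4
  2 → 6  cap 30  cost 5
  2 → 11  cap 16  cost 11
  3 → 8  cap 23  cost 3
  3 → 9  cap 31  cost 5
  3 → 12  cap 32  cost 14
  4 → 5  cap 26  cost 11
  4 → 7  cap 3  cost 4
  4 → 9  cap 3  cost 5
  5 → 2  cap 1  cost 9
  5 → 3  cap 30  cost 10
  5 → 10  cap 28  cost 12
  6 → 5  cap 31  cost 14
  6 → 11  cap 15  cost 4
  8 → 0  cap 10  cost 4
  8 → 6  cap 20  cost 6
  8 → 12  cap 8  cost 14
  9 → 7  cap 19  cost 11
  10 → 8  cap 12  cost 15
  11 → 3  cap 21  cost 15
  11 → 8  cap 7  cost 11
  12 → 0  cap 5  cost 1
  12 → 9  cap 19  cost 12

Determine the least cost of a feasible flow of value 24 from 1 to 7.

shortest-cost path #1: 1→4→7 push 3 @ unit cost 8 (adds 24)
shortest-cost path #2: 1→4→9→7 push 3 @ unit cost 20 (adds 60)
shortest-cost path #3: 1→3→9→7 push 14 @ unit cost 27 (adds 378)
shortest-cost path #4: 1→4→5→3→9→7 push 2 @ unit cost 41 (adds 82)
shortest-cost path #5: 1→4→5→3→8→0→7 push 2 @ unit cost 46 (adds 92)
total cost = 636

Minimum cost for 24 units: 636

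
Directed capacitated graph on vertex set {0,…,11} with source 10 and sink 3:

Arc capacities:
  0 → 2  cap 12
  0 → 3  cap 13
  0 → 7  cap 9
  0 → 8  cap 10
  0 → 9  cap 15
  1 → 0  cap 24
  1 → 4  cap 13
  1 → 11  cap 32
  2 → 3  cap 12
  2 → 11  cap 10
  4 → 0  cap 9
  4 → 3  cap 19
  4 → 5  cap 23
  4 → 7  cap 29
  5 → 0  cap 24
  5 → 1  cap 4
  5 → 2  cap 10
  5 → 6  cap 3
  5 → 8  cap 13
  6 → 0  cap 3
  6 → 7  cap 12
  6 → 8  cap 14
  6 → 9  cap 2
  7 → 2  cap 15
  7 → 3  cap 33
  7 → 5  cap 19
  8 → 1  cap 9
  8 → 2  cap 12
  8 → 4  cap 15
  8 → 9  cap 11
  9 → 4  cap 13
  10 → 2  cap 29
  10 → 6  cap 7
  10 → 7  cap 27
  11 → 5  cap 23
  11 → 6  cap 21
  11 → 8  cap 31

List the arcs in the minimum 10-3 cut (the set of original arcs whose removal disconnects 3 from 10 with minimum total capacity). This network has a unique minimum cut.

Min-cut arcs: {(2,3), (2,11), (10,6), (10,7)} (total capacity 56)

augment #1: 10→2→3 push 12
augment #2: 10→7→3 push 27
augment #3: 10→6→0→3 push 3
augment #4: 10→6→7→3 push 4
augment #5: 10→2→11→5→0→3 push 10
max flow = 56; residual-reachable set from 10 gives S-side
cut edges (S→T): {(2,3), (2,11), (10,6), (10,7)} total cap 56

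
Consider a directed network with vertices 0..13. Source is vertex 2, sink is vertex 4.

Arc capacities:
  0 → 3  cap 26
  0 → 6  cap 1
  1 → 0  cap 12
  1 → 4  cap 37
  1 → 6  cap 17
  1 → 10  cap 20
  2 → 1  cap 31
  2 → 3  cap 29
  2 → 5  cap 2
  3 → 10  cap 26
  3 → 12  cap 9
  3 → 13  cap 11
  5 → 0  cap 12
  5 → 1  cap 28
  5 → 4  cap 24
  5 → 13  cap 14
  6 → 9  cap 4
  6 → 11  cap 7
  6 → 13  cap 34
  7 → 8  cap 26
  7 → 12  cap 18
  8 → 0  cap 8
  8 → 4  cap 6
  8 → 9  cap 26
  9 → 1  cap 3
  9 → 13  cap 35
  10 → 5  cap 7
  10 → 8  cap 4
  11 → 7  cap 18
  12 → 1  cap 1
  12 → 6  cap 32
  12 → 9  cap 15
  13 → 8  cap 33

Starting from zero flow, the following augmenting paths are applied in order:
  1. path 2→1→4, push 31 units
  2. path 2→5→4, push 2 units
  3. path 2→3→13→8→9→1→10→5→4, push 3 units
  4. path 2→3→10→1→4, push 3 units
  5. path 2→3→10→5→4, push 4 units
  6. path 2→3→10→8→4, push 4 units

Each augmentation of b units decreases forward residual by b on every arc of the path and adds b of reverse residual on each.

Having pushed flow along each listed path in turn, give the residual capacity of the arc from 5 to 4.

Residual capacity of (5,4): 15

after path 1 (2→1→4, push 31): res(5,4)=24
after path 2 (2→5→4, push 2): res(5,4)=22
after path 3 (2→3→13→8→9→1→10→5→4, push 3): res(5,4)=19
after path 4 (2→3→10→1→4, push 3): res(5,4)=19
after path 5 (2→3→10→5→4, push 4): res(5,4)=15
after path 6 (2→3→10→8→4, push 4): res(5,4)=15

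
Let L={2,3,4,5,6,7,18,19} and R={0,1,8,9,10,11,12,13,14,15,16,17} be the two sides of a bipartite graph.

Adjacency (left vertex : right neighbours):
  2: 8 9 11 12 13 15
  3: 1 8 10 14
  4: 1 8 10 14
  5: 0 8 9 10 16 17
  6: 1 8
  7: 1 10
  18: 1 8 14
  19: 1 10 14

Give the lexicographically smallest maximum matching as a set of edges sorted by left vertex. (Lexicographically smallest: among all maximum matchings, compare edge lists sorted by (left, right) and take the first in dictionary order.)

Lex-smallest maximum matching: {(2,9), (3,1), (4,8), (5,0), (7,10), (18,14)}

|M| = 6 (so the lex-smallest maximum matching has 6 edges)
process left vertices in ascending order; for each, take the smallest-labelled available neighbour that still permits 6 edges overall, or leave it unmatched if none does
lex-smallest matching: {2-9, 3-1, 4-8, 5-0, 7-10, 18-14}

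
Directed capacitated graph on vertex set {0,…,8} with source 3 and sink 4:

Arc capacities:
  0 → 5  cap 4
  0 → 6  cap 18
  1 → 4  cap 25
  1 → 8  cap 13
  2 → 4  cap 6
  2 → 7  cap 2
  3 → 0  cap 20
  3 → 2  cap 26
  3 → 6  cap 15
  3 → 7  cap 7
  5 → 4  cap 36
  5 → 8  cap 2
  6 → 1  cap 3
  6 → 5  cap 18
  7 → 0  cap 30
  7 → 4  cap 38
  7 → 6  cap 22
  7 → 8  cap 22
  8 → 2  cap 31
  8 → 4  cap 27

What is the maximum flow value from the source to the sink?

augment #1: 3→2→4 bottleneck 6, total now 6
augment #2: 3→7→4 bottleneck 7, total now 13
augment #3: 3→0→5→4 bottleneck 4, total now 17
augment #4: 3→2→7→4 bottleneck 2, total now 19
augment #5: 3→6→1→4 bottleneck 3, total now 22
augment #6: 3→6→5→4 bottleneck 12, total now 34
augment #7: 3→0→6→5→4 bottleneck 6, total now 40

Maximum flow value: 40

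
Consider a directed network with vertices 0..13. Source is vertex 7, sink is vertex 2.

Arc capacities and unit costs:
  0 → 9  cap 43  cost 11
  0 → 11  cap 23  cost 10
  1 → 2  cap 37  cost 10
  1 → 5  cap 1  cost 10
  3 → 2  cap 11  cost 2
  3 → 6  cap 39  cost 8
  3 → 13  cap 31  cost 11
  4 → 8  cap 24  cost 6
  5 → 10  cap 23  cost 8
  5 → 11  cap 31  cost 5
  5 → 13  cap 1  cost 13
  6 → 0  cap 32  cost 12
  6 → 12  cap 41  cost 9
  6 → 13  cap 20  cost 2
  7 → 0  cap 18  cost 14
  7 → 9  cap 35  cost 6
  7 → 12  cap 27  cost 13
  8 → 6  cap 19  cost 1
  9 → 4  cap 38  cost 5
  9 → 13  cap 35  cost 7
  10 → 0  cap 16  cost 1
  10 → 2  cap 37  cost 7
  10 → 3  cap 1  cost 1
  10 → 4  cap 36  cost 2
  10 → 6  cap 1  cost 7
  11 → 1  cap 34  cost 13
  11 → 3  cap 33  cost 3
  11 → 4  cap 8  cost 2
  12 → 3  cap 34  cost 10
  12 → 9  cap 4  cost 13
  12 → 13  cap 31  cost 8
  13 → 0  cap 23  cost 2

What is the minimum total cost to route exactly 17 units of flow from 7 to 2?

Minimum cost for 17 units: 557

shortest-cost path #1: 7→12→3→2 push 11 @ unit cost 25 (adds 275)
shortest-cost path #2: 7→0→11→1→2 push 6 @ unit cost 47 (adds 282)
total cost = 557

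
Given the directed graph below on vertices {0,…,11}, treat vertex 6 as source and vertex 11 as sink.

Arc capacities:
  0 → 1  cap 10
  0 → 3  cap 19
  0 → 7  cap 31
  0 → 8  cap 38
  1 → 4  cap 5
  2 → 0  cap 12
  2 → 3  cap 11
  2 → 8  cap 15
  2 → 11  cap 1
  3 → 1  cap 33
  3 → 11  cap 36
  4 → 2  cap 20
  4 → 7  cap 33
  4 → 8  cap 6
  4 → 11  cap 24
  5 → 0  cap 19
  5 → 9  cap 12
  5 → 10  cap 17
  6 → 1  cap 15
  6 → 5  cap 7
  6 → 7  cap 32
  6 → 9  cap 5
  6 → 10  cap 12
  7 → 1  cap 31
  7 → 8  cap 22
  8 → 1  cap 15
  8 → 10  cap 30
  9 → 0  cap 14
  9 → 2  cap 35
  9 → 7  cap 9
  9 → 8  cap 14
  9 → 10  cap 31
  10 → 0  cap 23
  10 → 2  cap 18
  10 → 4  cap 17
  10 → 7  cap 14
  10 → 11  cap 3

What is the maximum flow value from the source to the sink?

Maximum flow value: 51

augment #1: 6→10→11 bottleneck 3, total now 3
augment #2: 6→1→4→11 bottleneck 5, total now 8
augment #3: 6→9→2→11 bottleneck 1, total now 9
augment #4: 6→10→4→11 bottleneck 9, total now 18
augment #5: 6→5→0→3→11 bottleneck 7, total now 25
augment #6: 6→9→0→3→11 bottleneck 4, total now 29
augment #7: 6→7→8→10→4→11 bottleneck 8, total now 37
augment #8: 6→7→8→10→0→3→11 bottleneck 8, total now 45
augment #9: 6→7→8→10→2→3→11 bottleneck 6, total now 51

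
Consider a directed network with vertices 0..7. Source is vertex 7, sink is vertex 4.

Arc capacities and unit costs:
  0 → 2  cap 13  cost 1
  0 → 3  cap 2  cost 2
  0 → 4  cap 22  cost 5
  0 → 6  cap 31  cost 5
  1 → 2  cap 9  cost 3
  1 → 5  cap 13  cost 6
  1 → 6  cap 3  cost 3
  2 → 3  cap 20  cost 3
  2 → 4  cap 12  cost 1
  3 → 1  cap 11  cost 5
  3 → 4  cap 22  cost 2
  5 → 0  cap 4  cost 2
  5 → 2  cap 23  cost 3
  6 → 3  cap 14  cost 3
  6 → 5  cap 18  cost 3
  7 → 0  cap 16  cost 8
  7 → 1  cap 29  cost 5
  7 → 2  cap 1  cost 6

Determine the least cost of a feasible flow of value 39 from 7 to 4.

shortest-cost path #1: 7→2→4 push 1 @ unit cost 7 (adds 7)
shortest-cost path #2: 7→1→2→4 push 9 @ unit cost 9 (adds 81)
shortest-cost path #3: 7→0→2→4 push 2 @ unit cost 10 (adds 20)
shortest-cost path #4: 7→0→3→4 push 2 @ unit cost 12 (adds 24)
shortest-cost path #5: 7→0→4 push 12 @ unit cost 13 (adds 156)
shortest-cost path #6: 7→1→6→3→4 push 3 @ unit cost 13 (adds 39)
shortest-cost path #7: 7→1→5→0→4 push 4 @ unit cost 18 (adds 72)
shortest-cost path #8: 7→1→5→2→0→4 push 2 @ unit cost 18 (adds 36)
shortest-cost path #9: 7→1→5→2→3→4 push 4 @ unit cost 19 (adds 76)
total cost = 511

Minimum cost for 39 units: 511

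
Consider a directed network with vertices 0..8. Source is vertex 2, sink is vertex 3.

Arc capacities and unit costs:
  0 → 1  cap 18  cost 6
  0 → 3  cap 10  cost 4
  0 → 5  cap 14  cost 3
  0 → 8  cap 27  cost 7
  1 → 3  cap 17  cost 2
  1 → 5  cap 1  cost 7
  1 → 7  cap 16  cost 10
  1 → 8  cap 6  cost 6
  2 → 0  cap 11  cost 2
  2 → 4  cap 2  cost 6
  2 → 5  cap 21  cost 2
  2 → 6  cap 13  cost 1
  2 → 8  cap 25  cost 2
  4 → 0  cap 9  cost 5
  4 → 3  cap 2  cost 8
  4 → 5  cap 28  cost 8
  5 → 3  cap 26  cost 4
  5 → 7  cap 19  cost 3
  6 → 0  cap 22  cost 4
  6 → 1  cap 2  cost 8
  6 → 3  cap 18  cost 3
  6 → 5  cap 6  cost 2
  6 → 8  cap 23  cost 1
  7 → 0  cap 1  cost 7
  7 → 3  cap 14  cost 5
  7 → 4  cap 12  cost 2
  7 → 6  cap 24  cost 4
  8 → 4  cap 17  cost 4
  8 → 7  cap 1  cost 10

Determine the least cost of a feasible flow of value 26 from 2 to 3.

shortest-cost path #1: 2→6→3 push 13 @ unit cost 4 (adds 52)
shortest-cost path #2: 2→5→3 push 13 @ unit cost 6 (adds 78)
total cost = 130

Minimum cost for 26 units: 130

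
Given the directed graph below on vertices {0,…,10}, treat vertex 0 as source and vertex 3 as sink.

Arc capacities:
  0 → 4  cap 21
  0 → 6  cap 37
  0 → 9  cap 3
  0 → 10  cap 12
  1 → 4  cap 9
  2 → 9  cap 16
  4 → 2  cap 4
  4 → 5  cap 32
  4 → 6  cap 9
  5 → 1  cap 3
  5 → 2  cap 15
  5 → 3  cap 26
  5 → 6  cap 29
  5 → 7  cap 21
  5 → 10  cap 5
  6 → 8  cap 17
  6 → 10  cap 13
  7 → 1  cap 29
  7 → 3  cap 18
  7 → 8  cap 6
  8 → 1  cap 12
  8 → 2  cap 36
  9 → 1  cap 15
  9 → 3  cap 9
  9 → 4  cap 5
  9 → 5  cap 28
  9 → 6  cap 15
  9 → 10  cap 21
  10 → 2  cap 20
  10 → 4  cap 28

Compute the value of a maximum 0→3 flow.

Maximum flow value: 51

augment #1: 0→9→3 bottleneck 3, total now 3
augment #2: 0→4→5→3 bottleneck 21, total now 24
augment #3: 0→10→2→9→3 bottleneck 6, total now 30
augment #4: 0→10→4→5→3 bottleneck 5, total now 35
augment #5: 0→10→4→5→7→3 bottleneck 1, total now 36
augment #6: 0→6→10→4→5→7→3 bottleneck 5, total now 41
augment #7: 0→6→8→2→9→5→7→3 bottleneck 10, total now 51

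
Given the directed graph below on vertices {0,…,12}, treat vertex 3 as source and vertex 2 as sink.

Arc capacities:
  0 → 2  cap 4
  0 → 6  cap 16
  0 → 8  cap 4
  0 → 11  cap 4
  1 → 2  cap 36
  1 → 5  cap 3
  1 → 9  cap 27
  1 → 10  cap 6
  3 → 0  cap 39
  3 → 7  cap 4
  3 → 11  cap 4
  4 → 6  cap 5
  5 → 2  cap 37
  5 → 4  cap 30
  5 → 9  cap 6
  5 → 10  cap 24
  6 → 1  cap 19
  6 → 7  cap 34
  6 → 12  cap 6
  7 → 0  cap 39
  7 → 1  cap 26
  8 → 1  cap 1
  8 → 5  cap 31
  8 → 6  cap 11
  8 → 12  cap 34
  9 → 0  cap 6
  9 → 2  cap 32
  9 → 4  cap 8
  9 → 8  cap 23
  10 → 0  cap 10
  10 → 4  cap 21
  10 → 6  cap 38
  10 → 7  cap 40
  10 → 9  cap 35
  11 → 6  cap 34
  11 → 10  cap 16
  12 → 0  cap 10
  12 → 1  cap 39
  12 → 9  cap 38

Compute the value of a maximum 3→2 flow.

augment #1: 3→0→2 bottleneck 4, total now 4
augment #2: 3→7→1→2 bottleneck 4, total now 8
augment #3: 3→0→6→1→2 bottleneck 16, total now 24
augment #4: 3→0→8→1→2 bottleneck 1, total now 25
augment #5: 3→0→8→5→2 bottleneck 3, total now 28
augment #6: 3→11→6→1→2 bottleneck 3, total now 31
augment #7: 3→11→10→9→2 bottleneck 1, total now 32
augment #8: 3→0→11→10→9→2 bottleneck 4, total now 36

Maximum flow value: 36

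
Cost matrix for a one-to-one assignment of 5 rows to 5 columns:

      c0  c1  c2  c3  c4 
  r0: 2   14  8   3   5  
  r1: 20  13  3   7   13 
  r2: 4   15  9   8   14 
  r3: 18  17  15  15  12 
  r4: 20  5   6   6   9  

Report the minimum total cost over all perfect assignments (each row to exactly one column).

optimal assignment: row0→col3 (cost 3), row1→col2 (cost 3), row2→col0 (cost 4), row3→col4 (cost 12), row4→col1 (cost 5)
total = 3 + 3 + 4 + 12 + 5 = 27

Minimum assignment cost: 27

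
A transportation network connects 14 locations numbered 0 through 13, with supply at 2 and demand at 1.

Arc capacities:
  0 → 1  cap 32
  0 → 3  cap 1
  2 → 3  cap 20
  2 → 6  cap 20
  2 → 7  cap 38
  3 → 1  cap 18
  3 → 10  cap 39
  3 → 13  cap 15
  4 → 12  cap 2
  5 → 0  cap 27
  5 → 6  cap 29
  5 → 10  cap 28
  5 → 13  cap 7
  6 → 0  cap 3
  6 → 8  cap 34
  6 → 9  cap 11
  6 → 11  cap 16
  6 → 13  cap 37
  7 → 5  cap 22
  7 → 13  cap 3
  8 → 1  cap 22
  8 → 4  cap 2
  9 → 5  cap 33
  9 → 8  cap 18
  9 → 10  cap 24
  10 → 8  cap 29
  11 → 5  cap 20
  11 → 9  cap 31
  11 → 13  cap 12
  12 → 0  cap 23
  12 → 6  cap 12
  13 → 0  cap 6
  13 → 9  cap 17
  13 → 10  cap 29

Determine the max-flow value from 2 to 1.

Maximum flow value: 65

augment #1: 2→3→1 bottleneck 18, total now 18
augment #2: 2→6→0→1 bottleneck 3, total now 21
augment #3: 2→6→8→1 bottleneck 17, total now 38
augment #4: 2→3→10→8→1 bottleneck 2, total now 40
augment #5: 2→7→5→0→1 bottleneck 22, total now 62
augment #6: 2→7→13→0→1 bottleneck 3, total now 65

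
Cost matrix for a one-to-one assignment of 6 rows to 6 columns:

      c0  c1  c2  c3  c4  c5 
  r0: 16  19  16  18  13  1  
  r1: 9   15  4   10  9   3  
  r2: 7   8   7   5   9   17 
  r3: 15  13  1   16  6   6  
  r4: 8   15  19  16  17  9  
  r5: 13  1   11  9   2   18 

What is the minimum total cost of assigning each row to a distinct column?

Minimum assignment cost: 25

one of 2 optimal assignments: row0→col5 (cost 1), row1→col2 (cost 4), row2→col3 (cost 5), row3→col4 (cost 6), row4→col0 (cost 8), row5→col1 (cost 1)
total = 1 + 4 + 5 + 6 + 8 + 1 = 25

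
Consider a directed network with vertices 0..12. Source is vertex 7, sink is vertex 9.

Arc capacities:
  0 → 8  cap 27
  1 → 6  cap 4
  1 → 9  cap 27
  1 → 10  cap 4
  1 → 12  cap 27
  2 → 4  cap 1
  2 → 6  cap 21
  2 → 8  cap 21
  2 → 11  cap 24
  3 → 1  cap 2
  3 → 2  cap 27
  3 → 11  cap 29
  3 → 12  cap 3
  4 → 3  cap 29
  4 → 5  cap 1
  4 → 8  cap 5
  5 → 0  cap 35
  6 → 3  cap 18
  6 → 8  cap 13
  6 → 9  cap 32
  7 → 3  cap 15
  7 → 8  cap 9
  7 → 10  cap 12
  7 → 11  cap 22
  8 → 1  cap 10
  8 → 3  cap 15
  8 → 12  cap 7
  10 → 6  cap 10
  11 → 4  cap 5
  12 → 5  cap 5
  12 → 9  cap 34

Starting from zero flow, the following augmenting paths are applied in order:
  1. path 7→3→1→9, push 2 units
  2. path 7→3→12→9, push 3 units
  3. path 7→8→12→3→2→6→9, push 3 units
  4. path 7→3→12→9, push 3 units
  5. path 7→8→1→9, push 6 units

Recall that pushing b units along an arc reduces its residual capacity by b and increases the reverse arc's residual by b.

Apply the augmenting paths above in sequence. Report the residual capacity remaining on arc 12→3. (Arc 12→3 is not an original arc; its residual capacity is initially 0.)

after path 1 (7→3→1→9, push 2): res(12,3)=0
after path 2 (7→3→12→9, push 3): res(12,3)=3
after path 3 (7→8→12→3→2→6→9, push 3): res(12,3)=0
after path 4 (7→3→12→9, push 3): res(12,3)=3
after path 5 (7→8→1→9, push 6): res(12,3)=3

Residual capacity of (12,3): 3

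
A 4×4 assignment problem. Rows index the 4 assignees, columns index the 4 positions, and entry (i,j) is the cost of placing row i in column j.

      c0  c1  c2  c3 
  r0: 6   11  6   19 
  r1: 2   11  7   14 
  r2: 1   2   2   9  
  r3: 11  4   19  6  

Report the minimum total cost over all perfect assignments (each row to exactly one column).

optimal assignment: row0→col2 (cost 6), row1→col0 (cost 2), row2→col1 (cost 2), row3→col3 (cost 6)
total = 6 + 2 + 2 + 6 = 16

Minimum assignment cost: 16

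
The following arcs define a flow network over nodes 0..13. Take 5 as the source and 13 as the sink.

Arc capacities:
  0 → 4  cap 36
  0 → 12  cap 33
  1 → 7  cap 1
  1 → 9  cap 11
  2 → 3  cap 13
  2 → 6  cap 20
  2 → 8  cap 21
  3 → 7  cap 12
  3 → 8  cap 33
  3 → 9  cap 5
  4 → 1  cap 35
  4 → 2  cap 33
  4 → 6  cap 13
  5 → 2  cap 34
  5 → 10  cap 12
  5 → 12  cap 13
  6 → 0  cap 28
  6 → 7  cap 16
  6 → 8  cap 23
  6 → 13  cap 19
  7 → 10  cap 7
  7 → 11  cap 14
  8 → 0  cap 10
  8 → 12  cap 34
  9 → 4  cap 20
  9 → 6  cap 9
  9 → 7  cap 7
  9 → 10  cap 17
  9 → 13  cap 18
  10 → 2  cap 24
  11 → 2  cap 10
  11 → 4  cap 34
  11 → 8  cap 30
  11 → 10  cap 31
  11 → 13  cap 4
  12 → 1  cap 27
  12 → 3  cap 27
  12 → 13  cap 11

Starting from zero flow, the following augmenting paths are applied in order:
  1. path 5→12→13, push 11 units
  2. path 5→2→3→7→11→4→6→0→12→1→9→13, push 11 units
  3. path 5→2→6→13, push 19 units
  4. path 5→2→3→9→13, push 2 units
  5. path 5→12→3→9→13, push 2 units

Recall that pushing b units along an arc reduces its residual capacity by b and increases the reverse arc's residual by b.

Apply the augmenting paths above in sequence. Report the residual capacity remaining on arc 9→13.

after path 1 (5→12→13, push 11): res(9,13)=18
after path 2 (5→2→3→7→11→4→6→0→12→1→9→13, push 11): res(9,13)=7
after path 3 (5→2→6→13, push 19): res(9,13)=7
after path 4 (5→2→3→9→13, push 2): res(9,13)=5
after path 5 (5→12→3→9→13, push 2): res(9,13)=3

Residual capacity of (9,13): 3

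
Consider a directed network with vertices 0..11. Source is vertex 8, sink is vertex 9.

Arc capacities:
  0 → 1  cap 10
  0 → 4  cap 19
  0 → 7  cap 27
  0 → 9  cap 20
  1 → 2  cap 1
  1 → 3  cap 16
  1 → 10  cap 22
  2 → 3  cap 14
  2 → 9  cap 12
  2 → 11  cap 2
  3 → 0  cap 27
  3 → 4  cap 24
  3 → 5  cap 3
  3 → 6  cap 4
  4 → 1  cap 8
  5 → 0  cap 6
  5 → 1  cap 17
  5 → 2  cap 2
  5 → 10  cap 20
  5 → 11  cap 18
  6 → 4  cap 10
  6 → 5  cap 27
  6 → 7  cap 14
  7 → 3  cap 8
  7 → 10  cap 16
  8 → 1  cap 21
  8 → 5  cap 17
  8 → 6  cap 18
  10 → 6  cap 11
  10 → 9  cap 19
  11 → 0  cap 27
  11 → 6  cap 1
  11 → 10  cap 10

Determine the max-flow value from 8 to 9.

Maximum flow value: 42

augment #1: 8→1→2→9 bottleneck 1, total now 1
augment #2: 8→1→10→9 bottleneck 19, total now 20
augment #3: 8→5→0→9 bottleneck 6, total now 26
augment #4: 8→5→2→9 bottleneck 2, total now 28
augment #5: 8→1→3→0→9 bottleneck 1, total now 29
augment #6: 8→5→11→0→9 bottleneck 9, total now 38
augment #7: 8→6→5→11→0→9 bottleneck 4, total now 42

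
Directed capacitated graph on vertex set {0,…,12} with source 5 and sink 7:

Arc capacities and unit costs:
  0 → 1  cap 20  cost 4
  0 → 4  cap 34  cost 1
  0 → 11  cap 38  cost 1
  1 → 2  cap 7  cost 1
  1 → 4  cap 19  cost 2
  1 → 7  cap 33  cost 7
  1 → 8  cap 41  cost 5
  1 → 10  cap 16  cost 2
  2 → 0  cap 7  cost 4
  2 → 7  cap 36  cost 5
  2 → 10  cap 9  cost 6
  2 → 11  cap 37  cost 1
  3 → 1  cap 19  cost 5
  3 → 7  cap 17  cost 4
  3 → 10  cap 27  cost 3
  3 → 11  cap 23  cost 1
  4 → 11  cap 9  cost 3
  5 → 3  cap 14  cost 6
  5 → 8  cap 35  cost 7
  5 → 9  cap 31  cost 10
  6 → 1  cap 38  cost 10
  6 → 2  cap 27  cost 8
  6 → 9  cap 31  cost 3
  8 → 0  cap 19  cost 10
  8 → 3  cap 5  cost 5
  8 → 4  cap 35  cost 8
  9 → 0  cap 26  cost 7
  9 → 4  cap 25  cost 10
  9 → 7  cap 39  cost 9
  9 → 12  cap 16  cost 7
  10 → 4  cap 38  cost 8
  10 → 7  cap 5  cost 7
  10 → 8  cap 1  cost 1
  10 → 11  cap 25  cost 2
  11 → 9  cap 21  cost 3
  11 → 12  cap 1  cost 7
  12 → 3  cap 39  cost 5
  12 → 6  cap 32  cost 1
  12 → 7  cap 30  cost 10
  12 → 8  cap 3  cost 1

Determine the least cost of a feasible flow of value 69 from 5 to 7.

shortest-cost path #1: 5→3→7 push 14 @ unit cost 10 (adds 140)
shortest-cost path #2: 5→8→3→7 push 3 @ unit cost 16 (adds 48)
shortest-cost path #3: 5→9→7 push 31 @ unit cost 19 (adds 589)
shortest-cost path #4: 5→8→3→10→7 push 2 @ unit cost 22 (adds 44)
shortest-cost path #5: 5→8→0→1→2→7 push 7 @ unit cost 27 (adds 189)
shortest-cost path #6: 5→8→0→1→7 push 12 @ unit cost 28 (adds 336)
total cost = 1346

Minimum cost for 69 units: 1346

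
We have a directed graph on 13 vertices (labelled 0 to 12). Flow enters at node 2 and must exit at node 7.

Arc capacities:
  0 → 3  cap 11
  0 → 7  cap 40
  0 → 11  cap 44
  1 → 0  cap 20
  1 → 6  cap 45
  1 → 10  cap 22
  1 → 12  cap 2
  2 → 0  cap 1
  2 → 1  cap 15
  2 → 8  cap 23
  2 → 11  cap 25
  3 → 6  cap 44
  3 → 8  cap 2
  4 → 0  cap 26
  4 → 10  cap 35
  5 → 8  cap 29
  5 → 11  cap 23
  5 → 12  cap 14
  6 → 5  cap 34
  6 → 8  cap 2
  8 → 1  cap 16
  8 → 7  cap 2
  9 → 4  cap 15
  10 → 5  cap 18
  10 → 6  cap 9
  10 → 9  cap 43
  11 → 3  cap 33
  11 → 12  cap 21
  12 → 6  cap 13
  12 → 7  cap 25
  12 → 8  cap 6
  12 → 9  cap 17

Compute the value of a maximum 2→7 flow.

augment #1: 2→0→7 bottleneck 1, total now 1
augment #2: 2→8→7 bottleneck 2, total now 3
augment #3: 2→1→0→7 bottleneck 15, total now 18
augment #4: 2→11→12→7 bottleneck 21, total now 39
augment #5: 2→8→1→0→7 bottleneck 5, total now 44
augment #6: 2→8→1→12→7 bottleneck 2, total now 46
augment #7: 2→8→1→6→5→12→7 bottleneck 2, total now 48
augment #8: 2→8→1→10→9→4→0→7 bottleneck 7, total now 55
augment #9: 2→11→3→6→1→10→9→4→0→7 bottleneck 2, total now 57
augment #10: 2→11→3→6→5→12→9→4→0→7 bottleneck 2, total now 59

Maximum flow value: 59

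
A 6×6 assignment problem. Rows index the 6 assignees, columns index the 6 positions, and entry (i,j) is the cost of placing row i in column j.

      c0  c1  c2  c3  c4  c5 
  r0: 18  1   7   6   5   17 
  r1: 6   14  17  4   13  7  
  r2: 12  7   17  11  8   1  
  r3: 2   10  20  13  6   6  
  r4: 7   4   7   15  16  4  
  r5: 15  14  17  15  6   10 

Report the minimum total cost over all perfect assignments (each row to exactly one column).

Minimum assignment cost: 21

optimal assignment: row0→col1 (cost 1), row1→col3 (cost 4), row2→col5 (cost 1), row3→col0 (cost 2), row4→col2 (cost 7), row5→col4 (cost 6)
total = 1 + 4 + 1 + 2 + 7 + 6 = 21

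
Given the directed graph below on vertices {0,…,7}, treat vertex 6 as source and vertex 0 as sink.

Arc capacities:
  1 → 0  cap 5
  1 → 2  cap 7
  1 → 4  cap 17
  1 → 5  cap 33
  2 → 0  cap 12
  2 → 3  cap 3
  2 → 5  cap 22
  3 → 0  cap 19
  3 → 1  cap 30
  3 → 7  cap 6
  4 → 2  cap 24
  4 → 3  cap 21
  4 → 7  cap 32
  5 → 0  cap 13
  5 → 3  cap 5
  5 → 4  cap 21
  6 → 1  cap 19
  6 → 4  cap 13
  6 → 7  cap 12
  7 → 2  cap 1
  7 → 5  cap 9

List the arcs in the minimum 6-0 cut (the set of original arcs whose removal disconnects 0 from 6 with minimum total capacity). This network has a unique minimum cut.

augment #1: 6→1→0 push 5
augment #2: 6→1→2→0 push 7
augment #3: 6→1→5→0 push 7
augment #4: 6→4→2→0 push 5
augment #5: 6→4→3→0 push 8
augment #6: 6→7→5→0 push 6
augment #7: 6→7→2→3→0 push 1
augment #8: 6→7→5→3→0 push 3
max flow = 42; residual-reachable set from 6 gives S-side
cut edges (S→T): {(6,1), (6,4), (7,2), (7,5)} total cap 42

Min-cut arcs: {(6,1), (6,4), (7,2), (7,5)} (total capacity 42)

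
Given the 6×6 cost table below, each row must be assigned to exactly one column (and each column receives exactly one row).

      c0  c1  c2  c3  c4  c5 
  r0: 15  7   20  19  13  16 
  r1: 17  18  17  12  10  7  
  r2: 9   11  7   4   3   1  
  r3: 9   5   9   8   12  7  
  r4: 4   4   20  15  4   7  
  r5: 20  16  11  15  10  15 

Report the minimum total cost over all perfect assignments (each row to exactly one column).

optimal assignment: row0→col1 (cost 7), row1→col5 (cost 7), row2→col4 (cost 3), row3→col3 (cost 8), row4→col0 (cost 4), row5→col2 (cost 11)
total = 7 + 7 + 3 + 8 + 4 + 11 = 40

Minimum assignment cost: 40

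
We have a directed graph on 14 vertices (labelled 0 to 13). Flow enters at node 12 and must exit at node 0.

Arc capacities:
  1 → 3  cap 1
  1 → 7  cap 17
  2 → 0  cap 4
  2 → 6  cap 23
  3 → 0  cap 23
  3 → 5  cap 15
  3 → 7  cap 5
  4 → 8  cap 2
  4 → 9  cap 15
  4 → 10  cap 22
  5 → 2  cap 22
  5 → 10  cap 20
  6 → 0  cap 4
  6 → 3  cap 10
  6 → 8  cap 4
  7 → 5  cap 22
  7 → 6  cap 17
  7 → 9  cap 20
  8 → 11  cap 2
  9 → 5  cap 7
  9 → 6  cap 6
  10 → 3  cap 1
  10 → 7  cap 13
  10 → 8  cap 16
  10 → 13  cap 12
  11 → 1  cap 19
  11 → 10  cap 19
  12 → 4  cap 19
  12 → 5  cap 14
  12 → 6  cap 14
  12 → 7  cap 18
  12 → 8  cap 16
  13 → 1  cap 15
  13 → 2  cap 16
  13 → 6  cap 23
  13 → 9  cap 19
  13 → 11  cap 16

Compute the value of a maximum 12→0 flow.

Maximum flow value: 20

augment #1: 12→6→0 bottleneck 4, total now 4
augment #2: 12→5→2→0 bottleneck 4, total now 8
augment #3: 12→6→3→0 bottleneck 10, total now 18
augment #4: 12→4→10→3→0 bottleneck 1, total now 19
augment #5: 12→8→11→1→3→0 bottleneck 1, total now 20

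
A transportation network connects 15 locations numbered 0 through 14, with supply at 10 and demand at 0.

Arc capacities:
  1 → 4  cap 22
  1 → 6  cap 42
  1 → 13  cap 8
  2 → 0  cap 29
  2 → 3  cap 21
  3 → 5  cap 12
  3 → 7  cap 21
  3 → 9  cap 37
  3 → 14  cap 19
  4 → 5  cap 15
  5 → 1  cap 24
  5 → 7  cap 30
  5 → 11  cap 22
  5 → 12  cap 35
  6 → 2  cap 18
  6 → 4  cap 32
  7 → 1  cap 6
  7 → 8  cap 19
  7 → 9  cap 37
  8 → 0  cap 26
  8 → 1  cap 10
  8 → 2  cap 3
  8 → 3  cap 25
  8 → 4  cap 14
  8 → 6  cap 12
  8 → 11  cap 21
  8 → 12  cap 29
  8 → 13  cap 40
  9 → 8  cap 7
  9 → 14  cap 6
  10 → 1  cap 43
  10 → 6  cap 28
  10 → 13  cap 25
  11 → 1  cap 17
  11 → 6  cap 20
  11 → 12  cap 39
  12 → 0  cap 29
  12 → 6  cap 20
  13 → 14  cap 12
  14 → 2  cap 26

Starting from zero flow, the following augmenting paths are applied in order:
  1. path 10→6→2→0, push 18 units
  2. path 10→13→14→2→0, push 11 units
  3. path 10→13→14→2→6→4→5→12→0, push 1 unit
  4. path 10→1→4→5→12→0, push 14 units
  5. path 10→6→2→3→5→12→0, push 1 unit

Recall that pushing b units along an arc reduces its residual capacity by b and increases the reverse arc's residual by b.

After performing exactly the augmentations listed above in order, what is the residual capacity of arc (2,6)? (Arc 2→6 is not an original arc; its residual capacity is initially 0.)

Residual capacity of (2,6): 18

after path 1 (10→6→2→0, push 18): res(2,6)=18
after path 2 (10→13→14→2→0, push 11): res(2,6)=18
after path 3 (10→13→14→2→6→4→5→12→0, push 1): res(2,6)=17
after path 4 (10→1→4→5→12→0, push 14): res(2,6)=17
after path 5 (10→6→2→3→5→12→0, push 1): res(2,6)=18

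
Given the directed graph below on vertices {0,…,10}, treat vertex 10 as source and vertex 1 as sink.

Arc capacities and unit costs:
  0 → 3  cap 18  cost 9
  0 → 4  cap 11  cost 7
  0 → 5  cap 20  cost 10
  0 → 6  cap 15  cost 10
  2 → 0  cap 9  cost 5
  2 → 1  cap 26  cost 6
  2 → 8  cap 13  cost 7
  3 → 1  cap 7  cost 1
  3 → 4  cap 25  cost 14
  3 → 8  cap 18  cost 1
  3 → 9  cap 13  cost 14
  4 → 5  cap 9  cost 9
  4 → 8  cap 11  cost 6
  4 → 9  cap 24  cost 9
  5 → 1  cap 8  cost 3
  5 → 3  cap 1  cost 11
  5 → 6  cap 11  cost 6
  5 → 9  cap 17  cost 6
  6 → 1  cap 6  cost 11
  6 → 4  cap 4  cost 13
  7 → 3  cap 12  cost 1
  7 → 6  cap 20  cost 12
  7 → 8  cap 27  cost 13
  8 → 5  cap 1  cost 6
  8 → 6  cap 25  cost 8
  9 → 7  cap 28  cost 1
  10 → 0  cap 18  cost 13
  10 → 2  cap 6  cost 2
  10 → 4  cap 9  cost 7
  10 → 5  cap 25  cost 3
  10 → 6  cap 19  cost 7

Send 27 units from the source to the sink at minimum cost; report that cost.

shortest-cost path #1: 10→5→1 push 8 @ unit cost 6 (adds 48)
shortest-cost path #2: 10→2→1 push 6 @ unit cost 8 (adds 48)
shortest-cost path #3: 10→5→9→7→3→1 push 7 @ unit cost 12 (adds 84)
shortest-cost path #4: 10→6→1 push 6 @ unit cost 18 (adds 108)
total cost = 288

Minimum cost for 27 units: 288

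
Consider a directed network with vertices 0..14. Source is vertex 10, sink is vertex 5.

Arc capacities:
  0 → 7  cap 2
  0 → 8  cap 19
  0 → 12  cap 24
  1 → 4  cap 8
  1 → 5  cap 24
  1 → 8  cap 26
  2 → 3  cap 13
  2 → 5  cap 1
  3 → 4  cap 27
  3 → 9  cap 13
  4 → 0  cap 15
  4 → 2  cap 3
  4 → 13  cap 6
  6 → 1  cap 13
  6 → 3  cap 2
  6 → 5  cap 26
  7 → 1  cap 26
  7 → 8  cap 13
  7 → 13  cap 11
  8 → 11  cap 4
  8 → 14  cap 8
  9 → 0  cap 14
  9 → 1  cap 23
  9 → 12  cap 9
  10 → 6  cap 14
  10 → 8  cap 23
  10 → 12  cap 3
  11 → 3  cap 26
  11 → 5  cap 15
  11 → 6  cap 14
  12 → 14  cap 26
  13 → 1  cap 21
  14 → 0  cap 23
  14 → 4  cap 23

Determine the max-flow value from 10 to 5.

Maximum flow value: 29

augment #1: 10→6→5 bottleneck 14, total now 14
augment #2: 10→8→11→5 bottleneck 4, total now 18
augment #3: 10→8→14→4→2→5 bottleneck 1, total now 19
augment #4: 10→8→14→0→7→1→5 bottleneck 2, total now 21
augment #5: 10→8→14→4→13→1→5 bottleneck 5, total now 26
augment #6: 10→12→14→4→13→1→5 bottleneck 1, total now 27
augment #7: 10→12→14→4→2→3→9→1→5 bottleneck 2, total now 29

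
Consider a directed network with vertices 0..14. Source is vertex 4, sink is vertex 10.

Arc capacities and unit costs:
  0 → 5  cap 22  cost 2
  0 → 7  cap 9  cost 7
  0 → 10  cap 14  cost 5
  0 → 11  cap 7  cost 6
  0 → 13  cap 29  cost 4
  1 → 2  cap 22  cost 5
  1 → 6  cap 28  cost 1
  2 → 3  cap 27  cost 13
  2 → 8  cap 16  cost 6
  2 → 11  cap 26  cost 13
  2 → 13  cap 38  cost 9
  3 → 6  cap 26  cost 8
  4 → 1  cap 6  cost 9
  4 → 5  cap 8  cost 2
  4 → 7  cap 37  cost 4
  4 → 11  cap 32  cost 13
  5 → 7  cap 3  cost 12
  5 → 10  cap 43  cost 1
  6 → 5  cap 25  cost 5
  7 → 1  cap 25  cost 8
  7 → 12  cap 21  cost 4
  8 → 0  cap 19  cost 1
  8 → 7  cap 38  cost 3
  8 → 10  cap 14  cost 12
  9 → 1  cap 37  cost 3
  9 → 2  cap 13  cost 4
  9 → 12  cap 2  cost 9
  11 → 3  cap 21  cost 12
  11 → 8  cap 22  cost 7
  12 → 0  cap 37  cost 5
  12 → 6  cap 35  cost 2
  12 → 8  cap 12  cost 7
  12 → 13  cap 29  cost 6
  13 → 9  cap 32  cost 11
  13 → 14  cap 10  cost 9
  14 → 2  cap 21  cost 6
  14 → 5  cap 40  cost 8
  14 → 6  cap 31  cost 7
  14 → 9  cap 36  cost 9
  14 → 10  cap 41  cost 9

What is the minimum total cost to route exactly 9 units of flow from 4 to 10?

Minimum cost for 9 units: 40

shortest-cost path #1: 4→5→10 push 8 @ unit cost 3 (adds 24)
shortest-cost path #2: 4→7→12→0→5→10 push 1 @ unit cost 16 (adds 16)
total cost = 40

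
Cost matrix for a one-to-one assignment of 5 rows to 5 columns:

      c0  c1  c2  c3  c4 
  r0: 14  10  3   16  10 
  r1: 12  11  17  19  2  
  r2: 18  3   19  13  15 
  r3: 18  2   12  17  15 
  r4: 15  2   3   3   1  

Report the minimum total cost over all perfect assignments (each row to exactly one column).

optimal assignment: row0→col2 (cost 3), row1→col4 (cost 2), row2→col0 (cost 18), row3→col1 (cost 2), row4→col3 (cost 3)
total = 3 + 2 + 18 + 2 + 3 = 28

Minimum assignment cost: 28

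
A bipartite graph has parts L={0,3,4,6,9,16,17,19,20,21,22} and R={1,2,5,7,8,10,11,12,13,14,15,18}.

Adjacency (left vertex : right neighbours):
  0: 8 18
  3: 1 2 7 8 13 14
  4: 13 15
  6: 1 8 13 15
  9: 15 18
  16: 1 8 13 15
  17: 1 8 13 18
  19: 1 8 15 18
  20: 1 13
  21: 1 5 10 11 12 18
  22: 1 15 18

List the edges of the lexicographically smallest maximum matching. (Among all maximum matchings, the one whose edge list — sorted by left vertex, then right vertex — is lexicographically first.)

|M| = 7 (so the lex-smallest maximum matching has 7 edges)
process left vertices in ascending order; for each, take the smallest-labelled available neighbour that still permits 7 edges overall, or leave it unmatched if none does
lex-smallest matching: {0-8, 3-2, 4-13, 6-1, 9-15, 17-18, 21-5}

Lex-smallest maximum matching: {(0,8), (3,2), (4,13), (6,1), (9,15), (17,18), (21,5)}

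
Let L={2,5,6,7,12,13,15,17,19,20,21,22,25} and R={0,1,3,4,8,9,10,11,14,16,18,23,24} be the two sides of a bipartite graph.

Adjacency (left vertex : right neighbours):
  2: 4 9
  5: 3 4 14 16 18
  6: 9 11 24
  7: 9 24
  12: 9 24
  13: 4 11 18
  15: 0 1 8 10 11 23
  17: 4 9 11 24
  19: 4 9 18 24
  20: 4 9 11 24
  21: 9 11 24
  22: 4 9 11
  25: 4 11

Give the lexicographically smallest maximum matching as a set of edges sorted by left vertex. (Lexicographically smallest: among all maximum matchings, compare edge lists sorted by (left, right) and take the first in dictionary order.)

Lex-smallest maximum matching: {(2,4), (5,3), (6,9), (7,24), (13,11), (15,0), (19,18)}

|M| = 7 (so the lex-smallest maximum matching has 7 edges)
process left vertices in ascending order; for each, take the smallest-labelled available neighbour that still permits 7 edges overall, or leave it unmatched if none does
lex-smallest matching: {2-4, 5-3, 6-9, 7-24, 13-11, 15-0, 19-18}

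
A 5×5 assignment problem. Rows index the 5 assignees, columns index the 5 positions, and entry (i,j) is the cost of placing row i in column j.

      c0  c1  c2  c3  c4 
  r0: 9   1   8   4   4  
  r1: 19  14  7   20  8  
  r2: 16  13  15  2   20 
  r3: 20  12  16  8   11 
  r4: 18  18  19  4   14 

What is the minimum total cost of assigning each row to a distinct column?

one of 2 optimal assignments: row0→col1 (cost 1), row1→col2 (cost 7), row2→col0 (cost 16), row3→col4 (cost 11), row4→col3 (cost 4)
total = 1 + 7 + 16 + 11 + 4 = 39

Minimum assignment cost: 39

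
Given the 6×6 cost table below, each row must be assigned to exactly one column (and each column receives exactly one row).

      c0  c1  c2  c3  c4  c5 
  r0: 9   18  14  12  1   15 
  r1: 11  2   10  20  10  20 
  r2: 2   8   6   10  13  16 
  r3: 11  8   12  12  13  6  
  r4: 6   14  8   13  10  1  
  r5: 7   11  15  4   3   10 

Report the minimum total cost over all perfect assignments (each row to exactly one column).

optimal assignment: row0→col4 (cost 1), row1→col1 (cost 2), row2→col0 (cost 2), row3→col2 (cost 12), row4→col5 (cost 1), row5→col3 (cost 4)
total = 1 + 2 + 2 + 12 + 1 + 4 = 22

Minimum assignment cost: 22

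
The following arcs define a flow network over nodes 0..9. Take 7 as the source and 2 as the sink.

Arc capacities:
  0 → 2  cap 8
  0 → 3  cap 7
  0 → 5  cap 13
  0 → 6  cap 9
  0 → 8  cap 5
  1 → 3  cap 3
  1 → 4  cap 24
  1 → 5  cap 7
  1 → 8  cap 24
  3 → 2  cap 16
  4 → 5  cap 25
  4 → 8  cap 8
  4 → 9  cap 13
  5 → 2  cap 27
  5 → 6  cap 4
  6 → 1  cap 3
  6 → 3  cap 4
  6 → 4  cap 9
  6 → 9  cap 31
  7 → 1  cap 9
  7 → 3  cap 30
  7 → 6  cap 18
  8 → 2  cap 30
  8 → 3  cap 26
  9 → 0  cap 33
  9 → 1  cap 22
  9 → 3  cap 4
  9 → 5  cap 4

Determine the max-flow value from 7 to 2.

augment #1: 7→3→2 bottleneck 16, total now 16
augment #2: 7→1→5→2 bottleneck 7, total now 23
augment #3: 7→1→8→2 bottleneck 2, total now 25
augment #4: 7→6→1→8→2 bottleneck 3, total now 28
augment #5: 7→6→4→5→2 bottleneck 9, total now 37
augment #6: 7→6→9→0→2 bottleneck 6, total now 43

Maximum flow value: 43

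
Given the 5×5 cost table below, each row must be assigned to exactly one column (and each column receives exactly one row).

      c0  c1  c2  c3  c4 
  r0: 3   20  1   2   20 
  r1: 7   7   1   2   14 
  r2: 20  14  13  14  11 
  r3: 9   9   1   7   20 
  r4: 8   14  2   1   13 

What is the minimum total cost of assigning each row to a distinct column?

Minimum assignment cost: 23

optimal assignment: row0→col0 (cost 3), row1→col1 (cost 7), row2→col4 (cost 11), row3→col2 (cost 1), row4→col3 (cost 1)
total = 3 + 7 + 11 + 1 + 1 = 23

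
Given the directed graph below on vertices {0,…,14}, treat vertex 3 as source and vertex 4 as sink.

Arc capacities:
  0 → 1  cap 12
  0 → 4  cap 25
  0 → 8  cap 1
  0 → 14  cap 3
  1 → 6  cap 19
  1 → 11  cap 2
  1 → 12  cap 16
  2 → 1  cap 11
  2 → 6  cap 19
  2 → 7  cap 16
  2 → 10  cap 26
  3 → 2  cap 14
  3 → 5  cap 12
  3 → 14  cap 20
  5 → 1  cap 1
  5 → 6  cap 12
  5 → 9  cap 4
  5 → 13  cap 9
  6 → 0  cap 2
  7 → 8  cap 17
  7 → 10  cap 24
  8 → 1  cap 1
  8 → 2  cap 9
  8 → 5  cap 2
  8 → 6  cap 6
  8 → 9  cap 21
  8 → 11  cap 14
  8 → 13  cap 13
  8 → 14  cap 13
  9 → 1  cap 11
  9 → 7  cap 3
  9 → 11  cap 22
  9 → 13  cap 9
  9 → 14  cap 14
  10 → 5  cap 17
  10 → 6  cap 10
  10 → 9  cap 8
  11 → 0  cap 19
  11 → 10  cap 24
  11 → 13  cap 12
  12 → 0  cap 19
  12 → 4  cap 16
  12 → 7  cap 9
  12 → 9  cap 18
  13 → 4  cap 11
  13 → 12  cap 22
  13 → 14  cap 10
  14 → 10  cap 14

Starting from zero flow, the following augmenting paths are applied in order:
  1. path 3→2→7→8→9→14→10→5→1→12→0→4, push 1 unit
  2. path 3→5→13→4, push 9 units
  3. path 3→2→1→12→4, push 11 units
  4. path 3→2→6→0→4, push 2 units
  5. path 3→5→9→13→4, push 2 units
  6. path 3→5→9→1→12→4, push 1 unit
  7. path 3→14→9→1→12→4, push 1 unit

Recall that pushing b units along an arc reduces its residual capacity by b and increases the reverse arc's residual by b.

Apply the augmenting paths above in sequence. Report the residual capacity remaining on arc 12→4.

Residual capacity of (12,4): 3

after path 1 (3→2→7→8→9→14→10→5→1→12→0→4, push 1): res(12,4)=16
after path 2 (3→5→13→4, push 9): res(12,4)=16
after path 3 (3→2→1→12→4, push 11): res(12,4)=5
after path 4 (3→2→6→0→4, push 2): res(12,4)=5
after path 5 (3→5→9→13→4, push 2): res(12,4)=5
after path 6 (3→5→9→1→12→4, push 1): res(12,4)=4
after path 7 (3→14→9→1→12→4, push 1): res(12,4)=3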